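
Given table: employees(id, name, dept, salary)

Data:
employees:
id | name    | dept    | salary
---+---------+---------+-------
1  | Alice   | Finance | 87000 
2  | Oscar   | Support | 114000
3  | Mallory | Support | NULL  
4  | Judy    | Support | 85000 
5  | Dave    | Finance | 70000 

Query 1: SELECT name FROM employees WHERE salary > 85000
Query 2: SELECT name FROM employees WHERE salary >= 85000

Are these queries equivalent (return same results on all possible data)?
No, not equivalent

Query 1 returns: [('Alice',), ('Oscar',)]
Query 2 returns: [('Alice',), ('Oscar',), ('Judy',)]

Reason: > vs >= gives different results when salary = 85000 exists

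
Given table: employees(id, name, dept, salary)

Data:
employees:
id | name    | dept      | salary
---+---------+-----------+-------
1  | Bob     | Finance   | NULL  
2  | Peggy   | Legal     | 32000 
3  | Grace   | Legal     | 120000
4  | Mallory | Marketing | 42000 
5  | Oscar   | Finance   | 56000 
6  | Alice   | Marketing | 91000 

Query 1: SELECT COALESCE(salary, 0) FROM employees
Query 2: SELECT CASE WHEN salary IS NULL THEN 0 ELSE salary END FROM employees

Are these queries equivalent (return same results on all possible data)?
Yes, equivalent

Both queries return: [(0,), (32000,), (42000,), (56000,), (91000,), (120000,)]

Reason: COALESCE vs CASE for NULL handling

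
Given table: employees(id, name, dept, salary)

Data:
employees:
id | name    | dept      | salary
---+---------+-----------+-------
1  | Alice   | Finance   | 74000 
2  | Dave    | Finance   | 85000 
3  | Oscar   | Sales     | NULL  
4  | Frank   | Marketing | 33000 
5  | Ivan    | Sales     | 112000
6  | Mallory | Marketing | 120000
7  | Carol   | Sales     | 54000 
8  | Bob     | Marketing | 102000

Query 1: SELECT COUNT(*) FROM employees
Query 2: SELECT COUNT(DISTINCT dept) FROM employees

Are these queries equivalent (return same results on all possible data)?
No, not equivalent

Query 1 returns: [(8,)]
Query 2 returns: [(3,)]

Reason: COUNT(*) counts rows, COUNT(DISTINCT dept) counts unique depts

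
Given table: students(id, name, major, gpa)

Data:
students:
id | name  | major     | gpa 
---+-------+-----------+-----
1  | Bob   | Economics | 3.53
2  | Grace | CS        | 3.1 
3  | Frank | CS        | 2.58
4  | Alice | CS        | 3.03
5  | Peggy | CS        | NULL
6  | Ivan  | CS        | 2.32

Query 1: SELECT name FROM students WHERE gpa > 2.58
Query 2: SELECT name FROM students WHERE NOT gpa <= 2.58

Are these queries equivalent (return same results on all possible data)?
Yes, equivalent

Both queries return: [('Alice',), ('Bob',), ('Grace',)]

Reason: Both filter gpa > 2.58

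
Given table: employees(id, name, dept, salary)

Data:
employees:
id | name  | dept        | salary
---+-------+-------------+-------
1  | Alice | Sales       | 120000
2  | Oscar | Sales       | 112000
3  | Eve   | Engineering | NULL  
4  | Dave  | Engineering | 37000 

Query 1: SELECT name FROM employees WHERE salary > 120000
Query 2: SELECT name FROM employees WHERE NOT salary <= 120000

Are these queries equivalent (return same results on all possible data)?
Yes, equivalent

Both queries return: []

Reason: Both filter salary > 120000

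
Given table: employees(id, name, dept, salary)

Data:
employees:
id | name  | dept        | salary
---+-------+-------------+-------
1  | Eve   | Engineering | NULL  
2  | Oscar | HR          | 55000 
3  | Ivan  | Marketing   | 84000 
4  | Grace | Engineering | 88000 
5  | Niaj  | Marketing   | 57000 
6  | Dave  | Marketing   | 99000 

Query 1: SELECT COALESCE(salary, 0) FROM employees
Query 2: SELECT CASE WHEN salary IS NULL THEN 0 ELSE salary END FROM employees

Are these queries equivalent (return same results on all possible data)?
Yes, equivalent

Both queries return: [(0,), (55000,), (57000,), (84000,), (88000,), (99000,)]

Reason: COALESCE vs CASE for NULL handling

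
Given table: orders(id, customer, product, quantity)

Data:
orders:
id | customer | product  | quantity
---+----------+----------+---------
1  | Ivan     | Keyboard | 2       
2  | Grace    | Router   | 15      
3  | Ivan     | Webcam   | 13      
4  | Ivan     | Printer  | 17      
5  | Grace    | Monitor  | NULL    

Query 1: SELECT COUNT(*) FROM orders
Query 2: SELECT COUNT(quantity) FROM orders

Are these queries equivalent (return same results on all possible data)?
No, not equivalent

Query 1 returns: [(5,)]
Query 2 returns: [(4,)]

Reason: COUNT(*) includes NULLs, COUNT(column) excludes them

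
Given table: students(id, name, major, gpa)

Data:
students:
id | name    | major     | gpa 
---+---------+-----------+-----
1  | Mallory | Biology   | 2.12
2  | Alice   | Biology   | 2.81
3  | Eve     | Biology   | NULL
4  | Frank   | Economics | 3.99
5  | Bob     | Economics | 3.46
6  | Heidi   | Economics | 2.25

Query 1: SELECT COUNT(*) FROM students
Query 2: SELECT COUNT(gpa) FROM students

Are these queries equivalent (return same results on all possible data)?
No, not equivalent

Query 1 returns: [(6,)]
Query 2 returns: [(5,)]

Reason: COUNT(*) includes NULLs, COUNT(column) excludes them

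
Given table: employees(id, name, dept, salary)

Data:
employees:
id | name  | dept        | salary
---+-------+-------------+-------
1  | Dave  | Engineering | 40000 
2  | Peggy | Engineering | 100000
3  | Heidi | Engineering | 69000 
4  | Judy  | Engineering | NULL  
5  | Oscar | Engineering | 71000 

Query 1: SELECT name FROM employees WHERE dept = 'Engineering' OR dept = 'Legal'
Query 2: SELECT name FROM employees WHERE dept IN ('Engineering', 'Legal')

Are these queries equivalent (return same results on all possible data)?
Yes, equivalent

Both queries return: [('Dave',), ('Heidi',), ('Judy',), ('Oscar',), ('Peggy',)]

Reason: OR vs IN are equivalent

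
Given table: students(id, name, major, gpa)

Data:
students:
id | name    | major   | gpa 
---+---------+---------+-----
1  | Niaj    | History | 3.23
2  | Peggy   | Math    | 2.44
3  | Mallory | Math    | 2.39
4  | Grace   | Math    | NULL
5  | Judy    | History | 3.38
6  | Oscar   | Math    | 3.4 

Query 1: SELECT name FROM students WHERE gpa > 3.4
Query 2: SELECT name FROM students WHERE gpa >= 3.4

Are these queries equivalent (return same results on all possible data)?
No, not equivalent

Query 1 returns: []
Query 2 returns: [('Oscar',)]

Reason: > vs >= gives different results when gpa = 3.4 exists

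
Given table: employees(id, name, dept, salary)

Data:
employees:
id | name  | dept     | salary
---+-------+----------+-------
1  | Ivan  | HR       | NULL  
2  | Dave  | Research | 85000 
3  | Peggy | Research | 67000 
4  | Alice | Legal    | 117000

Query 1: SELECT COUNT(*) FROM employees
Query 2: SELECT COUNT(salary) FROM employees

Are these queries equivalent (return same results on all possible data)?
No, not equivalent

Query 1 returns: [(4,)]
Query 2 returns: [(3,)]

Reason: COUNT(*) includes NULLs, COUNT(column) excludes them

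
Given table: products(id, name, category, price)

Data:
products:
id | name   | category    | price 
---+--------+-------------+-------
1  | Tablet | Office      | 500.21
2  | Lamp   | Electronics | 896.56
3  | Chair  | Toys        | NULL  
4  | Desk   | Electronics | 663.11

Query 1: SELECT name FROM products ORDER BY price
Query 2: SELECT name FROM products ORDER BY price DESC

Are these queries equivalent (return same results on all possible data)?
No, not equivalent

Query 1 returns: [('Chair',), ('Tablet',), ('Desk',), ('Lamp',)]
Query 2 returns: [('Lamp',), ('Desk',), ('Tablet',), ('Chair',)]

Reason: ASC vs DESC gives opposite ordering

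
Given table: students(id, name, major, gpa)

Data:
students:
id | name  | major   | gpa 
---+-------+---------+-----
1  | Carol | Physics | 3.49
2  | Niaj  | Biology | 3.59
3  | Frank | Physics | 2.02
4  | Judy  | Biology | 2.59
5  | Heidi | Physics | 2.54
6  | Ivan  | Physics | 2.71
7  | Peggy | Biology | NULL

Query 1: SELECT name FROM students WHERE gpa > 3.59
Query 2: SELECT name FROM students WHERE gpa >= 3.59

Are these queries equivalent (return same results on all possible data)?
No, not equivalent

Query 1 returns: []
Query 2 returns: [('Niaj',)]

Reason: > vs >= gives different results when gpa = 3.59 exists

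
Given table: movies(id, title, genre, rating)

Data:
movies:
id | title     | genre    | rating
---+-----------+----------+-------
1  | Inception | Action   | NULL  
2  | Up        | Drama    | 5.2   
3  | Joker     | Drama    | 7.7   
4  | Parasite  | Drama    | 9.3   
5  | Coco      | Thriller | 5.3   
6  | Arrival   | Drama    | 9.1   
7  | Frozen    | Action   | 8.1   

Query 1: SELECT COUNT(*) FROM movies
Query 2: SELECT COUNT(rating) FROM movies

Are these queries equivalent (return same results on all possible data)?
No, not equivalent

Query 1 returns: [(7,)]
Query 2 returns: [(6,)]

Reason: COUNT(*) includes NULLs, COUNT(column) excludes them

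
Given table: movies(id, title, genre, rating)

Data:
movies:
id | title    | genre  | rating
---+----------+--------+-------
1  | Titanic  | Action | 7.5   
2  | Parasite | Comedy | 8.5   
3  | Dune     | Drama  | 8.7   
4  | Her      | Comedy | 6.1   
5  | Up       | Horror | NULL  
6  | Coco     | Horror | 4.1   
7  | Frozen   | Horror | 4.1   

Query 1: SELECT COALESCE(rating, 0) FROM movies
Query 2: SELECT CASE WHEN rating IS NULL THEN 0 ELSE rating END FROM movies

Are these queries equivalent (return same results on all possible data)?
Yes, equivalent

Both queries return: [(0,), (4.1,), (4.1,), (6.1,), (7.5,), (8.5,), (8.7,)]

Reason: COALESCE vs CASE for NULL handling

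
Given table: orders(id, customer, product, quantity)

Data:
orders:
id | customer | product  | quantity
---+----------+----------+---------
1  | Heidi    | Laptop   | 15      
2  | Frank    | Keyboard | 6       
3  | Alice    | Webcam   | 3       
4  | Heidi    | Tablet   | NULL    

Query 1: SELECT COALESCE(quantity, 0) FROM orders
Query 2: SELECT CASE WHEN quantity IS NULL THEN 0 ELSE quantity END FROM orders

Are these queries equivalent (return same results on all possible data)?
Yes, equivalent

Both queries return: [(0,), (3,), (6,), (15,)]

Reason: COALESCE vs CASE for NULL handling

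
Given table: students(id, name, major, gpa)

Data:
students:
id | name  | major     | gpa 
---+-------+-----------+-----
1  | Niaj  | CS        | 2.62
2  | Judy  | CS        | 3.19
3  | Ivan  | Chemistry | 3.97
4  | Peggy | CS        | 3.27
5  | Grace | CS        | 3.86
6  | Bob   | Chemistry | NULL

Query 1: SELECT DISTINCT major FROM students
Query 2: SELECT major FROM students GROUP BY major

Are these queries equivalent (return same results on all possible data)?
Yes, equivalent

Both queries return: [('CS',), ('Chemistry',)]

Reason: Both get unique majors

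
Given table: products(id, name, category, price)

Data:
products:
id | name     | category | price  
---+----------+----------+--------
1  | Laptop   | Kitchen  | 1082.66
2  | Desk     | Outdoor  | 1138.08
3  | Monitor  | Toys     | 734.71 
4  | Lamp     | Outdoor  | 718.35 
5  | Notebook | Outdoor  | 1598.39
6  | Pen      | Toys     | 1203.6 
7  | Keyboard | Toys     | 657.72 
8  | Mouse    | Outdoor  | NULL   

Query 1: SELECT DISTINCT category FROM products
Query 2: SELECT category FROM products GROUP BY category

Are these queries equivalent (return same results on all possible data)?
Yes, equivalent

Both queries return: [('Kitchen',), ('Outdoor',), ('Toys',)]

Reason: Both get unique categorys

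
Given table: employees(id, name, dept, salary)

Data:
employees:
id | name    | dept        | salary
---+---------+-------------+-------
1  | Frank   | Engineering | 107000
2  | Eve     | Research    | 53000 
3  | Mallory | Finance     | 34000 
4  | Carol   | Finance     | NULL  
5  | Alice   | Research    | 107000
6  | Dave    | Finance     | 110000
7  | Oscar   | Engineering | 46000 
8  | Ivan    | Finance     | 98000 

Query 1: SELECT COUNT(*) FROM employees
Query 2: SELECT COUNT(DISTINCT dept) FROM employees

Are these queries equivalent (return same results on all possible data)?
No, not equivalent

Query 1 returns: [(8,)]
Query 2 returns: [(3,)]

Reason: COUNT(*) counts rows, COUNT(DISTINCT dept) counts unique depts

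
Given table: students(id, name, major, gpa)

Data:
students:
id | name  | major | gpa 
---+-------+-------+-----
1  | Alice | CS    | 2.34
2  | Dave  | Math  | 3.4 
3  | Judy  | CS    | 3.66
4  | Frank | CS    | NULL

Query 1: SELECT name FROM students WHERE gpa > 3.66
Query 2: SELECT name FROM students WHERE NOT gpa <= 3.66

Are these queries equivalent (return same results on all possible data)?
Yes, equivalent

Both queries return: []

Reason: Both filter gpa > 3.66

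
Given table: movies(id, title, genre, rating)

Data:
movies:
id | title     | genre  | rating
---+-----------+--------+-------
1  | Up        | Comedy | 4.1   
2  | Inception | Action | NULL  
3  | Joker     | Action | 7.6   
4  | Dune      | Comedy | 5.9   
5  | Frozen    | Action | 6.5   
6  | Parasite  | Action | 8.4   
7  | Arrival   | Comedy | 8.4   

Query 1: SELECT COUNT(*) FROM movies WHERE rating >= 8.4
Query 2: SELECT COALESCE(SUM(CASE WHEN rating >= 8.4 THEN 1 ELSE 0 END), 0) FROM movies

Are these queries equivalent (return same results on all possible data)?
Yes, equivalent

Both queries return: [(2,)]

Reason: COUNT with WHERE vs conditional SUM (COALESCE handles empty-table NULL)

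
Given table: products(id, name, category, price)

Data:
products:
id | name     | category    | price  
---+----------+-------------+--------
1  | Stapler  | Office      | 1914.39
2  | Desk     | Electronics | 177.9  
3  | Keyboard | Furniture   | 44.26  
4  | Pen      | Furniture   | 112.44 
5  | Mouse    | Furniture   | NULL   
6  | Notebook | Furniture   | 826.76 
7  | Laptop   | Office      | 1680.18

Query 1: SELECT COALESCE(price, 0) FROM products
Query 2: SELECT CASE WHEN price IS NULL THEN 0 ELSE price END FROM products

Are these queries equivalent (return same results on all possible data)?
Yes, equivalent

Both queries return: [(0,), (44.26,), (112.44,), (177.9,), (826.76,), (1680.18,), (1914.39,)]

Reason: COALESCE vs CASE for NULL handling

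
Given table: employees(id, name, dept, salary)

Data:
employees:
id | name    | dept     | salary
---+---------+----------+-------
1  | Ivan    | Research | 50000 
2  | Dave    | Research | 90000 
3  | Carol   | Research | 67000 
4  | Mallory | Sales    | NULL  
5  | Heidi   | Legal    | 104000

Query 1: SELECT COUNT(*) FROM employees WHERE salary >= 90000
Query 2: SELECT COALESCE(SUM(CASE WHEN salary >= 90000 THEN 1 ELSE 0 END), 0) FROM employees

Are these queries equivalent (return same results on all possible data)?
Yes, equivalent

Both queries return: [(2,)]

Reason: COUNT with WHERE vs conditional SUM (COALESCE handles empty-table NULL)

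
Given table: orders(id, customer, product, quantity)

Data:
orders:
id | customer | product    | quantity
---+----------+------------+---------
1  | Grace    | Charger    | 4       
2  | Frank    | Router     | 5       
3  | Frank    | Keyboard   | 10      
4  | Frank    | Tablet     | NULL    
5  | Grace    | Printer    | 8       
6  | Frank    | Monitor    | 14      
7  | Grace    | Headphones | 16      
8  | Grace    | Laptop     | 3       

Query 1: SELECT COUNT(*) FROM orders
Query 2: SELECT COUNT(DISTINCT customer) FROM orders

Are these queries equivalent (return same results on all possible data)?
No, not equivalent

Query 1 returns: [(8,)]
Query 2 returns: [(2,)]

Reason: COUNT(*) counts rows, COUNT(DISTINCT customer) counts unique customers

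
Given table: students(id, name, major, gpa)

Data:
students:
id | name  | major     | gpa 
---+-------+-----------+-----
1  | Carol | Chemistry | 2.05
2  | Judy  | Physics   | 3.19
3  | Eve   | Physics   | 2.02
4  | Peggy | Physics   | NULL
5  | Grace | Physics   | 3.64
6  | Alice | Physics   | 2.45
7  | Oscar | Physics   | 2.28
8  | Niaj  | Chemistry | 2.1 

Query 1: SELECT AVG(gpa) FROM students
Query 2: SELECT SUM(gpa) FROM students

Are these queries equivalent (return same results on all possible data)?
No, not equivalent

Query 1 returns: [(2.532857142857143,)]
Query 2 returns: [(17.73,)]

Reason: AVG vs SUM give different aggregate values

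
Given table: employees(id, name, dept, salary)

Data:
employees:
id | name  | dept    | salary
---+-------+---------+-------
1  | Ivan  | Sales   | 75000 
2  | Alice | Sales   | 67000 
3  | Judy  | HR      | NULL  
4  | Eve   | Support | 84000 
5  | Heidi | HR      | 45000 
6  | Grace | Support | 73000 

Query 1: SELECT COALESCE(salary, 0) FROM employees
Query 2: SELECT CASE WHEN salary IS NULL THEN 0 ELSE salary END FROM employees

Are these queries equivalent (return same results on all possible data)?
Yes, equivalent

Both queries return: [(0,), (45000,), (67000,), (73000,), (75000,), (84000,)]

Reason: COALESCE vs CASE for NULL handling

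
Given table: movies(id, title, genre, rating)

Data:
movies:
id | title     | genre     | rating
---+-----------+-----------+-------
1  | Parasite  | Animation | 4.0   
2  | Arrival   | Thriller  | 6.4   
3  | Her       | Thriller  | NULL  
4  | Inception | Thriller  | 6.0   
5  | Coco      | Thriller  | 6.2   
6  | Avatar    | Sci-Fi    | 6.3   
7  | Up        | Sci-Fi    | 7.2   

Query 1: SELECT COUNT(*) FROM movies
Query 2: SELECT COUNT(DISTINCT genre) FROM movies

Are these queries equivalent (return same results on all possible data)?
No, not equivalent

Query 1 returns: [(7,)]
Query 2 returns: [(3,)]

Reason: COUNT(*) counts rows, COUNT(DISTINCT genre) counts unique genres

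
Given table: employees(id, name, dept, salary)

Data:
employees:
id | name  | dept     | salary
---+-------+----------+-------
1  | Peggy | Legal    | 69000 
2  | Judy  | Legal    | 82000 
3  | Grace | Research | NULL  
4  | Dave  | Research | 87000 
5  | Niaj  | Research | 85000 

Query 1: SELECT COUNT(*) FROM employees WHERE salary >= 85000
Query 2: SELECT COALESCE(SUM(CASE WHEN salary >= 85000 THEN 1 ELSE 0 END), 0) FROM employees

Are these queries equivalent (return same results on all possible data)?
Yes, equivalent

Both queries return: [(2,)]

Reason: COUNT with WHERE vs conditional SUM (COALESCE handles empty-table NULL)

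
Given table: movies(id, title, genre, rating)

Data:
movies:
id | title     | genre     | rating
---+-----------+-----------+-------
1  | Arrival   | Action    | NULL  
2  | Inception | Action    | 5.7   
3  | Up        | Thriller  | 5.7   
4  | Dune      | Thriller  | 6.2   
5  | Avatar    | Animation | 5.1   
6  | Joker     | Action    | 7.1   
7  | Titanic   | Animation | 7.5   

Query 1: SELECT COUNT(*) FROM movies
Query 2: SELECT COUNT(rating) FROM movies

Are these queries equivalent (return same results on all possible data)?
No, not equivalent

Query 1 returns: [(7,)]
Query 2 returns: [(6,)]

Reason: COUNT(*) includes NULLs, COUNT(column) excludes them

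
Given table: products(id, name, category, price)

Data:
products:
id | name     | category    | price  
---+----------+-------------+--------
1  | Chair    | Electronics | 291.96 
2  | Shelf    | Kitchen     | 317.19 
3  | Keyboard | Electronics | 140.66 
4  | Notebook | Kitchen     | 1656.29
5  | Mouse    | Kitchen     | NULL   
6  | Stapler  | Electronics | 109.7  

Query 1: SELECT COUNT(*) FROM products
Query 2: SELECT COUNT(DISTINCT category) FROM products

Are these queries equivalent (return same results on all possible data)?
No, not equivalent

Query 1 returns: [(6,)]
Query 2 returns: [(2,)]

Reason: COUNT(*) counts rows, COUNT(DISTINCT category) counts unique categorys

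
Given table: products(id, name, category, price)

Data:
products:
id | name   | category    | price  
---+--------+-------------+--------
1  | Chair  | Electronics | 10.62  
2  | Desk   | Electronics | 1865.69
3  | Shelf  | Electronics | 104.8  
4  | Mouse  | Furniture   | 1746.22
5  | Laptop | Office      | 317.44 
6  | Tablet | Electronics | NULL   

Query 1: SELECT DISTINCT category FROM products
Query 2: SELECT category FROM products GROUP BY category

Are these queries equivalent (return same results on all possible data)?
Yes, equivalent

Both queries return: [('Electronics',), ('Furniture',), ('Office',)]

Reason: Both get unique categorys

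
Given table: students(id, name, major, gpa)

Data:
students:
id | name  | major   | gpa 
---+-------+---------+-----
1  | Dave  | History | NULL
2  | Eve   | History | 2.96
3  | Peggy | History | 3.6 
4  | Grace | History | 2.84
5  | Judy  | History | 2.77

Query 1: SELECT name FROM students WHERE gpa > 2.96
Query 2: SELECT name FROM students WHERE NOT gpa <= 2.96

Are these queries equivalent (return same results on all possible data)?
Yes, equivalent

Both queries return: [('Peggy',)]

Reason: Both filter gpa > 2.96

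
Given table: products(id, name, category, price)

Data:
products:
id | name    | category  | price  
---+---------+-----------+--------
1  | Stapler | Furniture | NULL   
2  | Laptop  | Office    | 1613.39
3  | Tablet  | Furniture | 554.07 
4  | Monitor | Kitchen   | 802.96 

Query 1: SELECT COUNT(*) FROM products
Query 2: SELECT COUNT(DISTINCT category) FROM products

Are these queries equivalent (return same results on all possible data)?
No, not equivalent

Query 1 returns: [(4,)]
Query 2 returns: [(3,)]

Reason: COUNT(*) counts rows, COUNT(DISTINCT category) counts unique categorys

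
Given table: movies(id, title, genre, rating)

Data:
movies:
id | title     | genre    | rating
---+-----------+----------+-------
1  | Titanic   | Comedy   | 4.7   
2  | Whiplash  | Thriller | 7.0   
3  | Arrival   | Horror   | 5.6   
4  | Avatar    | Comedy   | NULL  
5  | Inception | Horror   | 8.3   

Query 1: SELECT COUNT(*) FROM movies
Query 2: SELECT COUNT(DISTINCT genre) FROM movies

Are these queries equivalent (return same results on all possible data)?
No, not equivalent

Query 1 returns: [(5,)]
Query 2 returns: [(3,)]

Reason: COUNT(*) counts rows, COUNT(DISTINCT genre) counts unique genres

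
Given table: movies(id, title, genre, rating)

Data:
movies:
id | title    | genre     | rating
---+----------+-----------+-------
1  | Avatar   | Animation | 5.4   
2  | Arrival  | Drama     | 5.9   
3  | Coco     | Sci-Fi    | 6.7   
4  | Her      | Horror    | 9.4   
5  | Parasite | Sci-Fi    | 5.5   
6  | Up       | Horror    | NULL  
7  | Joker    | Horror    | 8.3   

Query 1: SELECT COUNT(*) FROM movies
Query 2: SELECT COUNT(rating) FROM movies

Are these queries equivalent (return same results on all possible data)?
No, not equivalent

Query 1 returns: [(7,)]
Query 2 returns: [(6,)]

Reason: COUNT(*) includes NULLs, COUNT(column) excludes them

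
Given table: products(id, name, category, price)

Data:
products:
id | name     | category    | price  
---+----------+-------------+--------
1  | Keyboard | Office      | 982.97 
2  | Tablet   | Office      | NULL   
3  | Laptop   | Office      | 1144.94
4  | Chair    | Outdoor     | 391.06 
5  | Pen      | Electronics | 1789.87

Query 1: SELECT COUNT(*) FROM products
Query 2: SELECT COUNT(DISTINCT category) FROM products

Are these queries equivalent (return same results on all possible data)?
No, not equivalent

Query 1 returns: [(5,)]
Query 2 returns: [(3,)]

Reason: COUNT(*) counts rows, COUNT(DISTINCT category) counts unique categorys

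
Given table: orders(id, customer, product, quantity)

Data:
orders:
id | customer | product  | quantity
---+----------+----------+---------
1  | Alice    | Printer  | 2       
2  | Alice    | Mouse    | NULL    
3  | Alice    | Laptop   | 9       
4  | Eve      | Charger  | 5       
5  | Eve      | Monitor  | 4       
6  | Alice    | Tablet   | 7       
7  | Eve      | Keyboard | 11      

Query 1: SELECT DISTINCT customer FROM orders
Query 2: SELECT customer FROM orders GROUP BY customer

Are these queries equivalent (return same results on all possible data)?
Yes, equivalent

Both queries return: [('Alice',), ('Eve',)]

Reason: Both get unique customers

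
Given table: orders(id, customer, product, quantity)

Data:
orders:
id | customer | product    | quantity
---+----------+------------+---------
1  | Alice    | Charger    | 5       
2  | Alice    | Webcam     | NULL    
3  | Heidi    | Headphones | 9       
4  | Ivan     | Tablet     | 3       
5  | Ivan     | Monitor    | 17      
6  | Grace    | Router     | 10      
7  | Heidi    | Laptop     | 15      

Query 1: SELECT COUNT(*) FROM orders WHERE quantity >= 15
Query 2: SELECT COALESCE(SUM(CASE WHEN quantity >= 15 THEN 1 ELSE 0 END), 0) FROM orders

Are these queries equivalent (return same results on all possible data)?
Yes, equivalent

Both queries return: [(2,)]

Reason: COUNT with WHERE vs conditional SUM (COALESCE handles empty-table NULL)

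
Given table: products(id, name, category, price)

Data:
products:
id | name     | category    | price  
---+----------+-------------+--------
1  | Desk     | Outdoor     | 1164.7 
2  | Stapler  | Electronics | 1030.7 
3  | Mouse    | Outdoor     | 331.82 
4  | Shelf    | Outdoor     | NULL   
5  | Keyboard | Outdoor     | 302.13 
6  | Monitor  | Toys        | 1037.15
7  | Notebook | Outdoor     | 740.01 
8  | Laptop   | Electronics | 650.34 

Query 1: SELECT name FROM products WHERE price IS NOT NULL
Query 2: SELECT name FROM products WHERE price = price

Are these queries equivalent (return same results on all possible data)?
Yes, equivalent

Both queries return: [('Desk',), ('Keyboard',), ('Laptop',), ('Monitor',), ('Mouse',), ('Notebook',), ('Stapler',)]

Reason: IS NOT NULL vs self-equality (both exclude NULLs)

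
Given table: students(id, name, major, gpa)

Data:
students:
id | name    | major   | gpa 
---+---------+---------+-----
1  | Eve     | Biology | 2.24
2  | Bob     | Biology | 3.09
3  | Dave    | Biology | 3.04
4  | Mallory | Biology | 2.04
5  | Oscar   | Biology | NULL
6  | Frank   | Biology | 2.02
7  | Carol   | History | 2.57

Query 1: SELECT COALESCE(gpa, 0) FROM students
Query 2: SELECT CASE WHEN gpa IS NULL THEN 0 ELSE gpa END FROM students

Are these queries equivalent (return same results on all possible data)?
Yes, equivalent

Both queries return: [(0,), (2.02,), (2.04,), (2.24,), (2.57,), (3.04,), (3.09,)]

Reason: COALESCE vs CASE for NULL handling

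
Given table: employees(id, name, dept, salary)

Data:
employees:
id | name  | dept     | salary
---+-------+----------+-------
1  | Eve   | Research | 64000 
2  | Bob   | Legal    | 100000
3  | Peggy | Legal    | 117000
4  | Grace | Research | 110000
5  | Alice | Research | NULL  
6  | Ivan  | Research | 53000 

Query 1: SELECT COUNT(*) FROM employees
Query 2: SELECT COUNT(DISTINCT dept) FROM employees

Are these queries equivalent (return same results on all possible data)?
No, not equivalent

Query 1 returns: [(6,)]
Query 2 returns: [(2,)]

Reason: COUNT(*) counts rows, COUNT(DISTINCT dept) counts unique depts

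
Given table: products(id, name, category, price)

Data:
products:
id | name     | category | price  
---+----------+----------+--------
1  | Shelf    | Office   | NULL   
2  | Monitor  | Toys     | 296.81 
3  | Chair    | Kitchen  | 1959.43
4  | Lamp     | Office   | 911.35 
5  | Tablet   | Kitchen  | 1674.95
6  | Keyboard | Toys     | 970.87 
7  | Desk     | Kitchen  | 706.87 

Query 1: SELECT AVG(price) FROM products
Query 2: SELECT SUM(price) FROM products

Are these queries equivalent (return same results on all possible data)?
No, not equivalent

Query 1 returns: [(1086.7133333333334,)]
Query 2 returns: [(6520.28,)]

Reason: AVG vs SUM give different aggregate values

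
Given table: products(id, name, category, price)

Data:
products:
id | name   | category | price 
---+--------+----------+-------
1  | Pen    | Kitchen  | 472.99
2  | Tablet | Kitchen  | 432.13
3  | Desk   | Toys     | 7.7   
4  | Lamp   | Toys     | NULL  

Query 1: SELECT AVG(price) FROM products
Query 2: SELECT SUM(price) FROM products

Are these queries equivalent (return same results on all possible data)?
No, not equivalent

Query 1 returns: [(304.27333333333337,)]
Query 2 returns: [(912.82,)]

Reason: AVG vs SUM give different aggregate values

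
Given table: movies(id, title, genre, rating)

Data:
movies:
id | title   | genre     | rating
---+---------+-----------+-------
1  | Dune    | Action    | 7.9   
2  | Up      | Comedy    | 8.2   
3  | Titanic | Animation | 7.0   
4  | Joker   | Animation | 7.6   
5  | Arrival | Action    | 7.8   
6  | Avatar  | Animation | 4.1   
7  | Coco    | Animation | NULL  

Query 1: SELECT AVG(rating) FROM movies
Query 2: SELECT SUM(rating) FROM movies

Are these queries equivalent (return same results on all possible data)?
No, not equivalent

Query 1 returns: [(7.1000000000000005,)]
Query 2 returns: [(42.6,)]

Reason: AVG vs SUM give different aggregate values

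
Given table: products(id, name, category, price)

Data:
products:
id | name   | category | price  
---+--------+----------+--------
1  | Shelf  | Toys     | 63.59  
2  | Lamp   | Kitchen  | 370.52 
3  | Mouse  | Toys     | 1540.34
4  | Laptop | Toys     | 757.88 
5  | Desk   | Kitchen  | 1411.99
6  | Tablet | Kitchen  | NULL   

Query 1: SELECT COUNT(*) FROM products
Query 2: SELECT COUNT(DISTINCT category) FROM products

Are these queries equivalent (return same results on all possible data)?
No, not equivalent

Query 1 returns: [(6,)]
Query 2 returns: [(2,)]

Reason: COUNT(*) counts rows, COUNT(DISTINCT category) counts unique categorys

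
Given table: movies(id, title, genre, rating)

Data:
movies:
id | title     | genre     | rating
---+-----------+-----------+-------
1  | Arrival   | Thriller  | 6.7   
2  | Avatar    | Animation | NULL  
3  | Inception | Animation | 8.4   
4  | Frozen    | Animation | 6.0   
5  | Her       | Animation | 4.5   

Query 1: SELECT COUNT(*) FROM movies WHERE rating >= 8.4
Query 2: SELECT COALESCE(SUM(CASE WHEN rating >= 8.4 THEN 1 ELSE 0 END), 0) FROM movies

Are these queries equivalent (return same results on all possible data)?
Yes, equivalent

Both queries return: [(1,)]

Reason: COUNT with WHERE vs conditional SUM (COALESCE handles empty-table NULL)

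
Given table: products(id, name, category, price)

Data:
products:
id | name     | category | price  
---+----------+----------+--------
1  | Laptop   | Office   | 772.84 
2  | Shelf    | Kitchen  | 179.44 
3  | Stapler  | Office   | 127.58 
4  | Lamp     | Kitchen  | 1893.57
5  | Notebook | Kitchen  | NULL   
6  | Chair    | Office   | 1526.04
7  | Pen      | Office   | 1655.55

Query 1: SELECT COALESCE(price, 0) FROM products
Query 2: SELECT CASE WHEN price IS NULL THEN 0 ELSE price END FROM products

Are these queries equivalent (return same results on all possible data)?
Yes, equivalent

Both queries return: [(0,), (127.58,), (179.44,), (772.84,), (1526.04,), (1655.55,), (1893.57,)]

Reason: COALESCE vs CASE for NULL handling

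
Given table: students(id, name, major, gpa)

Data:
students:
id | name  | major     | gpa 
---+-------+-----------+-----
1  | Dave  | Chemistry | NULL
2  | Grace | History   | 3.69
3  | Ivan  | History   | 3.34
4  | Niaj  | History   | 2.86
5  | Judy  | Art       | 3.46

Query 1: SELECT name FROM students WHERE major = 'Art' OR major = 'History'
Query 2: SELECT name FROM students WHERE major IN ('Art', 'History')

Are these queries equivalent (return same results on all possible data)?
Yes, equivalent

Both queries return: [('Grace',), ('Ivan',), ('Judy',), ('Niaj',)]

Reason: OR vs IN are equivalent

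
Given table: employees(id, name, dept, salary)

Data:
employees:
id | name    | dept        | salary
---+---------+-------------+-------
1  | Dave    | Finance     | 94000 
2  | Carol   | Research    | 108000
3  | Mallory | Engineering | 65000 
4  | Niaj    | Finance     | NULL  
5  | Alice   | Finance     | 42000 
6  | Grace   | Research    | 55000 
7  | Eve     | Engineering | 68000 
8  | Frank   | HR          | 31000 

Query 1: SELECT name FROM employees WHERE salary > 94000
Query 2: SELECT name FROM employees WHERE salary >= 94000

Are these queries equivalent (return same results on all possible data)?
No, not equivalent

Query 1 returns: [('Carol',)]
Query 2 returns: [('Dave',), ('Carol',)]

Reason: > vs >= gives different results when salary = 94000 exists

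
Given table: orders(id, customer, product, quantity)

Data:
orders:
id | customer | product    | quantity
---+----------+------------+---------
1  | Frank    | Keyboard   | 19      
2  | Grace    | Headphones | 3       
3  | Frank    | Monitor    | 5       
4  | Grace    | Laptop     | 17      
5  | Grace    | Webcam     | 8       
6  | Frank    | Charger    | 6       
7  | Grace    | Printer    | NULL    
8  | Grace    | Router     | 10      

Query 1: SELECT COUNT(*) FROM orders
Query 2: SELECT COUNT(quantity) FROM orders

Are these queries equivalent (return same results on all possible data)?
No, not equivalent

Query 1 returns: [(8,)]
Query 2 returns: [(7,)]

Reason: COUNT(*) includes NULLs, COUNT(column) excludes them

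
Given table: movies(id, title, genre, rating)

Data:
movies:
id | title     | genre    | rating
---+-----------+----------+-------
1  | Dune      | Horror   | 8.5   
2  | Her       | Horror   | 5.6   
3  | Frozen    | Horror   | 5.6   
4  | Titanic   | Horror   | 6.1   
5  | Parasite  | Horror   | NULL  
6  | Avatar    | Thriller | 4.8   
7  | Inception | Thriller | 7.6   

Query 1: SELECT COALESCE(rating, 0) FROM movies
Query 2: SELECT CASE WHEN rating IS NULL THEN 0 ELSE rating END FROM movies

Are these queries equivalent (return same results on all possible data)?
Yes, equivalent

Both queries return: [(0,), (4.8,), (5.6,), (5.6,), (6.1,), (7.6,), (8.5,)]

Reason: COALESCE vs CASE for NULL handling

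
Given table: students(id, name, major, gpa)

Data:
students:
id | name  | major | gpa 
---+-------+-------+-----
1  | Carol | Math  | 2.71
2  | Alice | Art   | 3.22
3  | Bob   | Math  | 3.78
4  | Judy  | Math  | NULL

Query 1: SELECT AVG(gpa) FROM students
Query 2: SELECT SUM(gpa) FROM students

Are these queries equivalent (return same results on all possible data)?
No, not equivalent

Query 1 returns: [(3.236666666666667,)]
Query 2 returns: [(9.71,)]

Reason: AVG vs SUM give different aggregate values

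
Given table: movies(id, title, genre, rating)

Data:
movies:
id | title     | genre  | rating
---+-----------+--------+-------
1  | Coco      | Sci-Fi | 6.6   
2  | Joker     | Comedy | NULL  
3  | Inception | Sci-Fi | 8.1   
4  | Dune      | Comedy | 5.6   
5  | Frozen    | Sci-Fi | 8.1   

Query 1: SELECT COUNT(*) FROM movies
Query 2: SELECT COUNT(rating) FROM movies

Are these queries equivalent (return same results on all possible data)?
No, not equivalent

Query 1 returns: [(5,)]
Query 2 returns: [(4,)]

Reason: COUNT(*) includes NULLs, COUNT(column) excludes them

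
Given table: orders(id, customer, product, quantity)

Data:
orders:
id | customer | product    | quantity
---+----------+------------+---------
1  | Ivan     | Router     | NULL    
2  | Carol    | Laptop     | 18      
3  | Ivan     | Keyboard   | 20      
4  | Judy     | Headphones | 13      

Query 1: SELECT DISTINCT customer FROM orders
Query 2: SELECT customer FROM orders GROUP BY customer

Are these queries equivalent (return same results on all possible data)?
Yes, equivalent

Both queries return: [('Carol',), ('Ivan',), ('Judy',)]

Reason: Both get unique customers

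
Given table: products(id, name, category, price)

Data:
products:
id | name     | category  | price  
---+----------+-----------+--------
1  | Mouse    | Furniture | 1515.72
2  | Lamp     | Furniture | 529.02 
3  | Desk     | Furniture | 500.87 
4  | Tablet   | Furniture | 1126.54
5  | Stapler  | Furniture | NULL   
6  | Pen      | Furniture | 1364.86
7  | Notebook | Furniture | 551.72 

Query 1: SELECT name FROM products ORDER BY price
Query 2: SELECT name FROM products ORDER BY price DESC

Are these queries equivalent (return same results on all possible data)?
No, not equivalent

Query 1 returns: [('Stapler',), ('Desk',), ('Lamp',), ('Notebook',), ('Tablet',), ('Pen',), ('Mouse',)]
Query 2 returns: [('Mouse',), ('Pen',), ('Tablet',), ('Notebook',), ('Lamp',), ('Desk',), ('Stapler',)]

Reason: ASC vs DESC gives opposite ordering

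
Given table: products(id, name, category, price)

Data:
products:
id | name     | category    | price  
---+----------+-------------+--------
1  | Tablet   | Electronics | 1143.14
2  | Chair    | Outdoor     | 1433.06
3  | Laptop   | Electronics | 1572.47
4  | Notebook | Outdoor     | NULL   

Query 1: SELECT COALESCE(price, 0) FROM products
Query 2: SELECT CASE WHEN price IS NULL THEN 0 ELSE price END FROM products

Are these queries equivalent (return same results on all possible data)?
Yes, equivalent

Both queries return: [(0,), (1143.14,), (1433.06,), (1572.47,)]

Reason: COALESCE vs CASE for NULL handling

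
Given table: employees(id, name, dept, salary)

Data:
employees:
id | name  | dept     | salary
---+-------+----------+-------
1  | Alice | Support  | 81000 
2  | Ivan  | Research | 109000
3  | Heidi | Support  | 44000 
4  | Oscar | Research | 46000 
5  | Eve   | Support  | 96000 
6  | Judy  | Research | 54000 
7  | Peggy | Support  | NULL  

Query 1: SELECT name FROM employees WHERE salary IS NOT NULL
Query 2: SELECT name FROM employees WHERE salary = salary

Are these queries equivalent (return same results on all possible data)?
Yes, equivalent

Both queries return: [('Alice',), ('Eve',), ('Heidi',), ('Ivan',), ('Judy',), ('Oscar',)]

Reason: IS NOT NULL vs self-equality (both exclude NULLs)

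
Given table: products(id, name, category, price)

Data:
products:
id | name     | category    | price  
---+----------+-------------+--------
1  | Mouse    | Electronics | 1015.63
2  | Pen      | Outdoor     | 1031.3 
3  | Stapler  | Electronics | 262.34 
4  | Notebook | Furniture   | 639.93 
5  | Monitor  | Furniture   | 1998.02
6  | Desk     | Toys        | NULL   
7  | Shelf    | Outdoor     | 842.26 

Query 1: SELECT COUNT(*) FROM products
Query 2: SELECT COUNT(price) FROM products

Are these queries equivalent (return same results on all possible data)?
No, not equivalent

Query 1 returns: [(7,)]
Query 2 returns: [(6,)]

Reason: COUNT(*) includes NULLs, COUNT(column) excludes them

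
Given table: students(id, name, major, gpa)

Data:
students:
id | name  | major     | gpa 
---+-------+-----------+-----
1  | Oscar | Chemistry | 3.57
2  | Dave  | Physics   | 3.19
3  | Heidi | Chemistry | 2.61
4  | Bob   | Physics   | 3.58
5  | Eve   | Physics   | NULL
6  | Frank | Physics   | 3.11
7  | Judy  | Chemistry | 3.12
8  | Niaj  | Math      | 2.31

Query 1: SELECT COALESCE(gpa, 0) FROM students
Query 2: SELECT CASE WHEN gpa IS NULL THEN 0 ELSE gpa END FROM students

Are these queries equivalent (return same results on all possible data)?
Yes, equivalent

Both queries return: [(0,), (2.31,), (2.61,), (3.11,), (3.12,), (3.19,), (3.57,), (3.58,)]

Reason: COALESCE vs CASE for NULL handling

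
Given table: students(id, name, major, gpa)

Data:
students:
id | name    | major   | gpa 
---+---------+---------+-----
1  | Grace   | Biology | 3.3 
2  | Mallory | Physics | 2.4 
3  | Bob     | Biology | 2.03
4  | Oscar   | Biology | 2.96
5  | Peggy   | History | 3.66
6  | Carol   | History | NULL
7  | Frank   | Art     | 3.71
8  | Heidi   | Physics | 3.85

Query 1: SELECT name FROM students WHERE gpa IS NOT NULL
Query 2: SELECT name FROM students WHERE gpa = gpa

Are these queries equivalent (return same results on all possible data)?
Yes, equivalent

Both queries return: [('Bob',), ('Frank',), ('Grace',), ('Heidi',), ('Mallory',), ('Oscar',), ('Peggy',)]

Reason: IS NOT NULL vs self-equality (both exclude NULLs)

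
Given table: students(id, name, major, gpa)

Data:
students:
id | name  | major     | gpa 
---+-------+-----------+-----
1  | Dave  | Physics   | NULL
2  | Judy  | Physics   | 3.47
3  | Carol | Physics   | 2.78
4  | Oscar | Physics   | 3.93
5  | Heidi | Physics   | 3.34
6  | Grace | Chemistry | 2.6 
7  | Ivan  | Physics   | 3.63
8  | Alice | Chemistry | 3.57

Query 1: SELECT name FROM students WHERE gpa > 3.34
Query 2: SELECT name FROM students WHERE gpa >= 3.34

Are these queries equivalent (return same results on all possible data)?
No, not equivalent

Query 1 returns: [('Judy',), ('Oscar',), ('Ivan',), ('Alice',)]
Query 2 returns: [('Judy',), ('Oscar',), ('Heidi',), ('Ivan',), ('Alice',)]

Reason: > vs >= gives different results when gpa = 3.34 exists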